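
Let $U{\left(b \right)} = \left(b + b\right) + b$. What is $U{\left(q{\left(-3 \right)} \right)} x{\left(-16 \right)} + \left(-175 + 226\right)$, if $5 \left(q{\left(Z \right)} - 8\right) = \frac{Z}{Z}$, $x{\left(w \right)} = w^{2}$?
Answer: $\frac{31743}{5} \approx 6348.6$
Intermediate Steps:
$q{\left(Z \right)} = \frac{41}{5}$ ($q{\left(Z \right)} = 8 + \frac{Z \frac{1}{Z}}{5} = 8 + \frac{1}{5} \cdot 1 = 8 + \frac{1}{5} = \frac{41}{5}$)
$U{\left(b \right)} = 3 b$ ($U{\left(b \right)} = 2 b + b = 3 b$)
$U{\left(q{\left(-3 \right)} \right)} x{\left(-16 \right)} + \left(-175 + 226\right) = 3 \cdot \frac{41}{5} \left(-16\right)^{2} + \left(-175 + 226\right) = \frac{123}{5} \cdot 256 + 51 = \frac{31488}{5} + 51 = \frac{31743}{5}$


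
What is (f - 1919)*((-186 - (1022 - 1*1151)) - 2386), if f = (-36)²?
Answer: 1521989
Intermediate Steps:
f = 1296
(f - 1919)*((-186 - (1022 - 1*1151)) - 2386) = (1296 - 1919)*((-186 - (1022 - 1*1151)) - 2386) = -623*((-186 - (1022 - 1151)) - 2386) = -623*((-186 - 1*(-129)) - 2386) = -623*((-186 + 129) - 2386) = -623*(-57 - 2386) = -623*(-2443) = 1521989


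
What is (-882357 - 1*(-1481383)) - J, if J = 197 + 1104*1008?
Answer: -514003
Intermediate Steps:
J = 1113029 (J = 197 + 1112832 = 1113029)
(-882357 - 1*(-1481383)) - J = (-882357 - 1*(-1481383)) - 1*1113029 = (-882357 + 1481383) - 1113029 = 599026 - 1113029 = -514003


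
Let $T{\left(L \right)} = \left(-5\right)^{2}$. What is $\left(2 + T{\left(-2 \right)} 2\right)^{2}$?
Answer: $2704$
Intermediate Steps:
$T{\left(L \right)} = 25$
$\left(2 + T{\left(-2 \right)} 2\right)^{2} = \left(2 + 25 \cdot 2\right)^{2} = \left(2 + 50\right)^{2} = 52^{2} = 2704$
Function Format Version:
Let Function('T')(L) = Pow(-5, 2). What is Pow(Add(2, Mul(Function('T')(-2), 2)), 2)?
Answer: 2704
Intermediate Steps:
Function('T')(L) = 25
Pow(Add(2, Mul(Function('T')(-2), 2)), 2) = Pow(Add(2, Mul(25, 2)), 2) = Pow(Add(2, 50), 2) = Pow(52, 2) = 2704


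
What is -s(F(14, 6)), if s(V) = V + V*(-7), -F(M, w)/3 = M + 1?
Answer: -270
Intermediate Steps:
F(M, w) = -3 - 3*M (F(M, w) = -3*(M + 1) = -3*(1 + M) = -3 - 3*M)
s(V) = -6*V (s(V) = V - 7*V = -6*V)
-s(F(14, 6)) = -(-6)*(-3 - 3*14) = -(-6)*(-3 - 42) = -(-6)*(-45) = -1*270 = -270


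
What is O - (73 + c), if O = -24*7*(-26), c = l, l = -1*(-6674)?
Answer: -2379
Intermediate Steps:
l = 6674
c = 6674
O = 4368 (O = -168*(-26) = 4368)
O - (73 + c) = 4368 - (73 + 6674) = 4368 - 1*6747 = 4368 - 6747 = -2379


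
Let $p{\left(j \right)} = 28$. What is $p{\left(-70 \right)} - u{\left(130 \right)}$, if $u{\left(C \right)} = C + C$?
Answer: $-232$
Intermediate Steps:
$u{\left(C \right)} = 2 C$
$p{\left(-70 \right)} - u{\left(130 \right)} = 28 - 2 \cdot 130 = 28 - 260 = -232$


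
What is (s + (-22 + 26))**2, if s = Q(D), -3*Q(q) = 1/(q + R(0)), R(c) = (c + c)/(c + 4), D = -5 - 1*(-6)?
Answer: 121/9 ≈ 13.444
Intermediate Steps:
D = 1 (D = -5 + 6 = 1)
R(c) = 2*c/(4 + c) (R(c) = (2*c)/(4 + c) = 2*c/(4 + c))
Q(q) = -1/(3*q) (Q(q) = -1/(3*(q + 2*0/(4 + 0))) = -1/(3*(q + 2*0/4)) = -1/(3*(q + 2*0*(1/4))) = -1/(3*(q + 0)) = -1/(3*q))
s = -1/3 (s = -1/3/1 = -1/3*1 = -1/3 ≈ -0.33333)
(s + (-22 + 26))**2 = (-1/3 + (-22 + 26))**2 = (-1/3 + 4)**2 = (11/3)**2 = 121/9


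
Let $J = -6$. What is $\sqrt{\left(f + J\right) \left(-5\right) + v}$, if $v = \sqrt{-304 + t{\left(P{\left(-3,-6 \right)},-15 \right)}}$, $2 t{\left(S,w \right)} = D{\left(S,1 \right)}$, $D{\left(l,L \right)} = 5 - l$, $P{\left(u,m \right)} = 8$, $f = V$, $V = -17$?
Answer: $\frac{\sqrt{460 + 2 i \sqrt{1222}}}{2} \approx 10.755 + 0.81261 i$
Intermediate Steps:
$f = -17$
$t{\left(S,w \right)} = \frac{5}{2} - \frac{S}{2}$ ($t{\left(S,w \right)} = \frac{5 - S}{2} = \frac{5}{2} - \frac{S}{2}$)
$v = \frac{i \sqrt{1222}}{2}$ ($v = \sqrt{-304 + \left(\frac{5}{2} - 4\right)} = \sqrt{-304 - \frac{3}{2}} = \sqrt{- \frac{611}{2}} = \frac{i \sqrt{1222}}{2} \approx 17.479 i$)
$\sqrt{\left(f + J\right) \left(-5\right) + v} = \sqrt{\left(-17 - 6\right) \left(-5\right) + \frac{i \sqrt{1222}}{2}} = \sqrt{\left(-23\right) \left(-5\right) + \frac{i \sqrt{1222}}{2}} = \sqrt{115 + \frac{i \sqrt{1222}}{2}}$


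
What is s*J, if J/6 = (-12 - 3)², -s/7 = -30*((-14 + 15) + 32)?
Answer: 9355500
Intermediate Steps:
s = 6930 (s = -(-210)*((-14 + 15) + 32) = -(-210)*(1 + 32) = -(-210)*33 = -7*(-990) = 6930)
J = 1350 (J = 6*(-12 - 3)² = 6*(-15)² = 6*225 = 1350)
s*J = 6930*1350 = 9355500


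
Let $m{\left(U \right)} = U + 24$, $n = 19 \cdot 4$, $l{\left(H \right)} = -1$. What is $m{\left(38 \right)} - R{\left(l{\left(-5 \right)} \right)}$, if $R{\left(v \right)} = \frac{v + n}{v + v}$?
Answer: $\frac{199}{2} \approx 99.5$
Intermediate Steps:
$n = 76$
$m{\left(U \right)} = 24 + U$
$R{\left(v \right)} = \frac{76 + v}{2 v}$ ($R{\left(v \right)} = \frac{v + 76}{v + v} = \frac{76 + v}{2 v}$)
$m{\left(38 \right)} - R{\left(l{\left(-5 \right)} \right)} = \left(24 + 38\right) - \frac{76 - 1}{2 \left(-1\right)} = 62 - \frac{1}{2} \left(-1\right) 75 = 62 - - \frac{75}{2} = 62 + \frac{75}{2} = \frac{199}{2}$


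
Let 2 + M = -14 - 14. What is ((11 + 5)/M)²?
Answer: 64/225 ≈ 0.28444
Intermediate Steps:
M = -30 (M = -2 + (-14 - 14) = -2 - 28 = -30)
((11 + 5)/M)² = ((11 + 5)/(-30))² = (16*(-1/30))² = (-8/15)² = 64/225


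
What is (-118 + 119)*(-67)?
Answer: -67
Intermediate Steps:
(-118 + 119)*(-67) = 1*(-67) = -67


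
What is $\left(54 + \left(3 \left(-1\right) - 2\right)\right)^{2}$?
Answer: $2401$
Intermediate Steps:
$\left(54 + \left(3 \left(-1\right) - 2\right)\right)^{2} = \left(54 - 5\right)^{2} = 49^{2} = 2401$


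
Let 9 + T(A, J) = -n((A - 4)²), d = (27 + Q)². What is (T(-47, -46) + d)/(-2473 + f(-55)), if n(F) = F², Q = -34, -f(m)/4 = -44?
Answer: 6765161/2297 ≈ 2945.2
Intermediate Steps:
f(m) = 176 (f(m) = -4*(-44) = 176)
d = 49 (d = (27 - 34)² = (-7)² = 49)
T(A, J) = -9 - (-4 + A)⁴ (T(A, J) = -9 - ((A - 4)²)² = -9 - ((-4 + A)²)² = -9 - (-4 + A)⁴)
(T(-47, -46) + d)/(-2473 + f(-55)) = ((-9 - (-4 - 47)⁴) + 49)/(-2473 + 176) = ((-9 - 1*(-51)⁴) + 49)/(-2297) = ((-9 - 1*6765201) + 49)*(-1/2297) = ((-9 - 6765201) + 49)*(-1/2297) = (-6765210 + 49)*(-1/2297) = -6765161*(-1/2297) = 6765161/2297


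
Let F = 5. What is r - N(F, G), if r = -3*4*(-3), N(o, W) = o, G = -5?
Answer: 31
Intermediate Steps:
r = 36 (r = -12*(-3) = 36)
r - N(F, G) = 36 - 1*5 = 36 - 5 = 31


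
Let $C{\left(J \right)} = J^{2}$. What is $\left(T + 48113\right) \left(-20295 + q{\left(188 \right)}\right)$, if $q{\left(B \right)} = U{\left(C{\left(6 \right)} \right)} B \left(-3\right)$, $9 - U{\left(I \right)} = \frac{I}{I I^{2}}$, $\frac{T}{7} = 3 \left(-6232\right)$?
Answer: $\frac{226761397939}{108} \approx 2.0996 \cdot 10^{9}$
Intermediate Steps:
$T = -130872$ ($T = 7 \cdot 3 \left(-6232\right) = 7 \left(-18696\right) = -130872$)
$U{\left(I \right)} = 9 - \frac{1}{I^{2}}$ ($U{\left(I \right)} = 9 - \frac{I}{I I^{2}} = 9 - \frac{I}{I^{3}} = 9 - \frac{1}{I^{2}}$)
$q{\left(B \right)} = - \frac{11663 B}{432}$ ($q{\left(B \right)} = \left(9 - \frac{1}{1296}\right) B \left(-3\right) = \frac{11663 B}{1296} \left(-3\right) = - \frac{11663 B}{432}$)
$\left(T + 48113\right) \left(-20295 + q{\left(188 \right)}\right) = \left(-130872 + 48113\right) \left(-20295 - \frac{548161}{108}\right) = - 82759 \left(-20295 - \frac{548161}{108}\right) = \left(-82759\right) \left(- \frac{2740021}{108}\right) = \frac{226761397939}{108}$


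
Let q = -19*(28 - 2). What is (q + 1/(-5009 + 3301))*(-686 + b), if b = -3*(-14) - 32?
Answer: 142594257/427 ≈ 3.3394e+5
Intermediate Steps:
q = -494 (q = -19*26 = -494)
b = 10 (b = 42 - 32 = 10)
(q + 1/(-5009 + 3301))*(-686 + b) = (-494 + 1/(-5009 + 3301))*(-686 + 10) = (-494 + 1/(-1708))*(-676) = (-494 - 1/1708)*(-676) = -843753/1708*(-676) = 142594257/427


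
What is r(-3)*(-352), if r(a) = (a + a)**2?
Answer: -12672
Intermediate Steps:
r(a) = 4*a**2 (r(a) = (2*a)**2 = 4*a**2)
r(-3)*(-352) = (4*(-3)**2)*(-352) = (4*9)*(-352) = 36*(-352) = -12672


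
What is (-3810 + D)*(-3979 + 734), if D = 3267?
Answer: 1762035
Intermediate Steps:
(-3810 + D)*(-3979 + 734) = (-3810 + 3267)*(-3979 + 734) = -543*(-3245) = 1762035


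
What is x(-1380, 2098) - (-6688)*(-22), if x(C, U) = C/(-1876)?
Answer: -69006439/469 ≈ -1.4714e+5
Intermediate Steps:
x(C, U) = -C/1876 (x(C, U) = C*(-1/1876) = -C/1876)
x(-1380, 2098) - (-6688)*(-22) = -1/1876*(-1380) - (-6688)*(-22) = 345/469 - 1*147136 = 345/469 - 147136 = -69006439/469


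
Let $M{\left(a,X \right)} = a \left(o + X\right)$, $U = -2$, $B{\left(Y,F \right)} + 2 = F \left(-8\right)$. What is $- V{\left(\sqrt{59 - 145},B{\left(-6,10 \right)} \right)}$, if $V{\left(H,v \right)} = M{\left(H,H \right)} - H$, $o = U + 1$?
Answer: $86 + 2 i \sqrt{86} \approx 86.0 + 18.547 i$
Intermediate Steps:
$B{\left(Y,F \right)} = -2 - 8 F$ ($B{\left(Y,F \right)} = -2 + F \left(-8\right) = -2 - 8 F$)
$o = -1$ ($o = -2 + 1 = -1$)
$M{\left(a,X \right)} = a \left(-1 + X\right)$
$V{\left(H,v \right)} = - H + H \left(-1 + H\right)$ ($V{\left(H,v \right)} = H \left(-1 + H\right) - H = - H + H \left(-1 + H\right)$)
$- V{\left(\sqrt{59 - 145},B{\left(-6,10 \right)} \right)} = - \sqrt{59 - 145} \left(-2 + \sqrt{59 - 145}\right) = - \sqrt{-86} \left(-2 + \sqrt{-86}\right) = - i \sqrt{86} \left(-2 + i \sqrt{86}\right)$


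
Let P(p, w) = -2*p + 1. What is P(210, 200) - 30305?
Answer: -30724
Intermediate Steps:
P(p, w) = 1 - 2*p
P(210, 200) - 30305 = (1 - 2*210) - 30305 = (1 - 420) - 30305 = -419 - 30305 = -30724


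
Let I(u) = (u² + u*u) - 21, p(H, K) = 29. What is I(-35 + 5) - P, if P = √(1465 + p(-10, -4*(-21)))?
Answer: 1779 - 3*√166 ≈ 1740.3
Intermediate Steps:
P = 3*√166 (P = √(1465 + 29) = √1494 = 3*√166 ≈ 38.652)
I(u) = -21 + 2*u² (I(u) = (u² + u²) - 21 = 2*u² - 21 = -21 + 2*u²)
I(-35 + 5) - P = (-21 + 2*(-35 + 5)²) - 3*√166 = (-21 + 2*(-30)²) - 3*√166 = (-21 + 2*900) - 3*√166 = (-21 + 1800) - 3*√166 = 1779 - 3*√166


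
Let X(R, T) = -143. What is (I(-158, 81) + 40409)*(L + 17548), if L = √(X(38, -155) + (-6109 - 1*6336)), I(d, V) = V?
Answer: 710518520 + 80980*I*√3147 ≈ 7.1052e+8 + 4.5428e+6*I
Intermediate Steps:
L = 2*I*√3147 (L = √(-143 + (-6109 - 1*6336)) = √(-143 + (-6109 - 6336)) = √(-143 - 12445) = √(-12588) = 2*I*√3147 ≈ 112.2*I)
(I(-158, 81) + 40409)*(L + 17548) = (81 + 40409)*(2*I*√3147 + 17548) = 40490*(17548 + 2*I*√3147) = 710518520 + 80980*I*√3147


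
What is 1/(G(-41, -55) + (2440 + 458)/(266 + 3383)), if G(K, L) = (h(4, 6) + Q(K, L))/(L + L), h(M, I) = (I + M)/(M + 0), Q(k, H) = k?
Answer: 72980/83503 ≈ 0.87398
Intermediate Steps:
h(M, I) = (I + M)/M
G(K, L) = (5/2 + K)/(2*L) (G(K, L) = ((6 + 4)/4 + K)/(L + L) = ((1/4)*10 + K)/((2*L)) = (5/2 + K)*(1/(2*L)) = (5/2 + K)/(2*L))
1/(G(-41, -55) + (2440 + 458)/(266 + 3383)) = 1/((1/4)*(5 + 2*(-41))/(-55) + (2440 + 458)/(266 + 3383)) = 1/((1/4)*(-1/55)*(5 - 82) + 2898/3649) = 1/((1/4)*(-1/55)*(-77) + 2898*(1/3649)) = 1/(7/20 + 2898/3649) = 1/(83503/72980) = 72980/83503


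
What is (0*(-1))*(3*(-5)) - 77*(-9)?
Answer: 693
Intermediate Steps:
(0*(-1))*(3*(-5)) - 77*(-9) = 0*(-15) + 693 = 0 + 693 = 693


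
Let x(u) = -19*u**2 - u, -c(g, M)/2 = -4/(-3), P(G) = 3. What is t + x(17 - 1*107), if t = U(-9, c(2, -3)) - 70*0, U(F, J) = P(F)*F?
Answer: -153837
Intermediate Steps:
c(g, M) = -8/3 (c(g, M) = -(-8)/(-3) = -(-8)*(-1)/3 = -2*4/3 = -8/3)
U(F, J) = 3*F
t = -27 (t = 3*(-9) - 70*0 = -27 + 0 = -27)
x(u) = -u - 19*u**2
t + x(17 - 1*107) = -27 - (17 - 1*107)*(1 + 19*(17 - 1*107)) = -27 - (17 - 107)*(1 + 19*(17 - 107)) = -27 - 1*(-90)*(1 + 19*(-90)) = -27 - 1*(-90)*(1 - 1710) = -27 - 1*(-90)*(-1709) = -27 - 153810 = -153837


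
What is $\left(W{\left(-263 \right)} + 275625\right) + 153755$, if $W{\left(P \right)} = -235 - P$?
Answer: $429408$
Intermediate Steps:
$\left(W{\left(-263 \right)} + 275625\right) + 153755 = \left(\left(-235 - -263\right) + 275625\right) + 153755 = \left(\left(-235 + 263\right) + 275625\right) + 153755 = \left(28 + 275625\right) + 153755 = 275653 + 153755 = 429408$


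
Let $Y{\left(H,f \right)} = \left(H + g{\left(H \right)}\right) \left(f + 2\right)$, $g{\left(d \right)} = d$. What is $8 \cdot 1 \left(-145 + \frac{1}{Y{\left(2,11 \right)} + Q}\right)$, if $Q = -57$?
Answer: $- \frac{5808}{5} \approx -1161.6$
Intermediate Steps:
$Y{\left(H,f \right)} = 2 H \left(2 + f\right)$ ($Y{\left(H,f \right)} = \left(H + H\right) \left(f + 2\right) = 2 H \left(2 + f\right)$)
$8 \cdot 1 \left(-145 + \frac{1}{Y{\left(2,11 \right)} + Q}\right) = 8 \cdot 1 \left(-145 + \frac{1}{2 \cdot 2 \left(2 + 11\right) - 57}\right) = 8 \left(-145 + \frac{1}{2 \cdot 2 \cdot 13 - 57}\right) = 8 \left(-145 + \frac{1}{52 - 57}\right) = 8 \left(-145 + \frac{1}{-5}\right) = 8 \left(-145 - \frac{1}{5}\right) = 8 \left(- \frac{726}{5}\right) = - \frac{5808}{5}$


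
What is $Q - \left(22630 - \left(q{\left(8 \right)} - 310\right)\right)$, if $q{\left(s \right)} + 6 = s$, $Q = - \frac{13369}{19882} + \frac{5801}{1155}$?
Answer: $- \frac{526641685693}{22963710} \approx -22934.0$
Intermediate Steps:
$Q = \frac{99894287}{22963710}$ ($Q = \left(-13369\right) \frac{1}{19882} + 5801 \cdot \frac{1}{1155} = - \frac{13369}{19882} + \frac{5801}{1155} = \frac{99894287}{22963710} \approx 4.3501$)
$q{\left(s \right)} = -6 + s$
$Q - \left(22630 - \left(q{\left(8 \right)} - 310\right)\right) = \frac{99894287}{22963710} - \left(22630 - \left(\left(-6 + 8\right) - 310\right)\right) = \frac{99894287}{22963710} - \left(22630 - \left(2 - 310\right)\right) = \frac{99894287}{22963710} - \left(22630 - -308\right) = \frac{99894287}{22963710} - \left(22630 + 308\right) = \frac{99894287}{22963710} - 22938 = - \frac{526641685693}{22963710}$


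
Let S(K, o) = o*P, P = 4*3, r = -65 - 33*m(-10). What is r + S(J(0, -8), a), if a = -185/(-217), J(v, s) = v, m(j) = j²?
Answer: -727985/217 ≈ -3354.8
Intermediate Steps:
r = -3365 (r = -65 - 33*(-10)² = -65 - 33*100 = -65 - 3300 = -3365)
P = 12
a = 185/217 (a = -185*(-1/217) = 185/217 ≈ 0.85253)
S(K, o) = 12*o (S(K, o) = o*12 = 12*o)
r + S(J(0, -8), a) = -3365 + 12*(185/217) = -3365 + 2220/217 = -727985/217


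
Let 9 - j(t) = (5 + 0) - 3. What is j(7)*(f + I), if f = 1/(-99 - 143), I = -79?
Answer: -133833/242 ≈ -553.03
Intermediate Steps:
j(t) = 7 (j(t) = 9 - ((5 + 0) - 3) = 9 - (5 - 3) = 9 - 1*2 = 9 - 2 = 7)
f = -1/242 (f = 1/(-242) = -1/242 ≈ -0.0041322)
j(7)*(f + I) = 7*(-1/242 - 79) = 7*(-19119/242) = -133833/242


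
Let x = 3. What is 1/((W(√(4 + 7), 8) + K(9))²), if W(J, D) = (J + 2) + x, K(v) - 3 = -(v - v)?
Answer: (8 + √11)⁻² ≈ 0.0078085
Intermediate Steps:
K(v) = 3 (K(v) = 3 - (v - v) = 3 - 1*0 = 3 + 0 = 3)
W(J, D) = 5 + J (W(J, D) = (J + 2) + 3 = (2 + J) + 3 = 5 + J)
1/((W(√(4 + 7), 8) + K(9))²) = 1/(((5 + √(4 + 7)) + 3)²) = 1/(((5 + √11) + 3)²) = 1/((8 + √11)²) = (8 + √11)⁻²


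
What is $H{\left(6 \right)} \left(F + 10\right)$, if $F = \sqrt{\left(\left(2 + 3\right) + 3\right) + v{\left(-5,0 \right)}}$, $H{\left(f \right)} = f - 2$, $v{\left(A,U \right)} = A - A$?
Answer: $40 + 8 \sqrt{2} \approx 51.314$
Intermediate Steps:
$v{\left(A,U \right)} = 0$
$H{\left(f \right)} = -2 + f$ ($H{\left(f \right)} = f - 2 = -2 + f$)
$F = 2 \sqrt{2}$ ($F = \sqrt{\left(\left(2 + 3\right) + 3\right) + 0} = \sqrt{\left(5 + 3\right) + 0} = \sqrt{8 + 0} = \sqrt{8} = 2 \sqrt{2} \approx 2.8284$)
$H{\left(6 \right)} \left(F + 10\right) = \left(-2 + 6\right) \left(2 \sqrt{2} + 10\right) = 4 \left(10 + 2 \sqrt{2}\right) = 40 + 8 \sqrt{2}$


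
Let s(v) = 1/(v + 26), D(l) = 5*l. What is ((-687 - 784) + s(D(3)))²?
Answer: 3637296100/1681 ≈ 2.1638e+6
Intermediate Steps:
s(v) = 1/(26 + v)
((-687 - 784) + s(D(3)))² = ((-687 - 784) + 1/(26 + 5*3))² = (-1471 + 1/(26 + 15))² = (-1471 + 1/41)² = (-60310/41)² = 3637296100/1681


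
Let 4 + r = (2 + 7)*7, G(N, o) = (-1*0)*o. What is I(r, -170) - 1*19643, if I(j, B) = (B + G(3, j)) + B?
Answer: -19983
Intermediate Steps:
G(N, o) = 0 (G(N, o) = 0*o = 0)
r = 59 (r = -4 + (2 + 7)*7 = -4 + 9*7 = -4 + 63 = 59)
I(j, B) = 2*B (I(j, B) = (B + 0) + B = B + B = 2*B)
I(r, -170) - 1*19643 = 2*(-170) - 1*19643 = -340 - 19643 = -19983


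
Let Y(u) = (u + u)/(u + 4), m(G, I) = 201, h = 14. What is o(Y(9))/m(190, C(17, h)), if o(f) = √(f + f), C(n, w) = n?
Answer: 2*√13/871 ≈ 0.0082791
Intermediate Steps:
Y(u) = 2*u/(4 + u) (Y(u) = (2*u)/(4 + u) = 2*u/(4 + u))
o(f) = √2*√f (o(f) = √(2*f) = √2*√f)
o(Y(9))/m(190, C(17, h)) = (√2*√(2*9/(4 + 9)))/201 = (√2*√(2*9/13))*(1/201) = (√2*√(2*9*(1/13)))*(1/201) = (√2*√(18/13))*(1/201) = (√2*(3*√26/13))*(1/201) = (6*√13/13)*(1/201) = 2*√13/871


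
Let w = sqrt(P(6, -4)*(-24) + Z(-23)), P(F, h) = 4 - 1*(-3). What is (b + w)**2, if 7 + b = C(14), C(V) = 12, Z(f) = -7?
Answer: -150 + 50*I*sqrt(7) ≈ -150.0 + 132.29*I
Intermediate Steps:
P(F, h) = 7 (P(F, h) = 4 + 3 = 7)
b = 5 (b = -7 + 12 = 5)
w = 5*I*sqrt(7) (w = sqrt(7*(-24) - 7) = sqrt(-168 - 7) = sqrt(-175) = 5*I*sqrt(7) ≈ 13.229*I)
(b + w)**2 = (5 + 5*I*sqrt(7))**2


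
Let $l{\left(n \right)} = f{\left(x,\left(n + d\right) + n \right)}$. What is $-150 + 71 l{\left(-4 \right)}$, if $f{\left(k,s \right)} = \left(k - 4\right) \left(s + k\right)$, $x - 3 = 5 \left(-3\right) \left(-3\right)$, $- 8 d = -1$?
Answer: $\frac{250401}{2} \approx 1.252 \cdot 10^{5}$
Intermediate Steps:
$d = \frac{1}{8}$ ($d = \left(- \frac{1}{8}\right) \left(-1\right) = \frac{1}{8} \approx 0.125$)
$x = 48$ ($x = 3 + 5 \left(-3\right) \left(-3\right) = 3 - -45 = 3 + 45 = 48$)
$f{\left(k,s \right)} = \left(-4 + k\right) \left(k + s\right)$
$l{\left(n \right)} = \frac{4235}{2} + 88 n$ ($l{\left(n \right)} = 48^{2} - 192 - 4 \left(\left(n + \frac{1}{8}\right) + n\right) + 48 \left(\left(n + \frac{1}{8}\right) + n\right) = 2304 - 192 - 4 \left(\left(\frac{1}{8} + n\right) + n\right) + 48 \left(\left(\frac{1}{8} + n\right) + n\right) = 2304 - 192 - 4 \left(\frac{1}{8} + 2 n\right) + 48 \left(\frac{1}{8} + 2 n\right) = 2304 - 192 - \left(\frac{1}{2} + 8 n\right) + \left(6 + 96 n\right) = \frac{4235}{2} + 88 n$)
$-150 + 71 l{\left(-4 \right)} = -150 + 71 \left(\frac{4235}{2} + 88 \left(-4\right)\right) = -150 + 71 \left(\frac{4235}{2} - 352\right) = -150 + 71 \cdot \frac{3531}{2} = -150 + \frac{250701}{2} = \frac{250401}{2}$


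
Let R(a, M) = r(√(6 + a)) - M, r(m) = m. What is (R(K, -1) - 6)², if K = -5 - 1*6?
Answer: (5 - I*√5)² ≈ 20.0 - 22.361*I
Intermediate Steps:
K = -11 (K = -5 - 6 = -11)
R(a, M) = √(6 + a) - M
(R(K, -1) - 6)² = ((√(6 - 11) - 1*(-1)) - 6)² = ((√(-5) + 1) - 6)² = ((I*√5 + 1) - 6)² = ((1 + I*√5) - 6)² = (-5 + I*√5)²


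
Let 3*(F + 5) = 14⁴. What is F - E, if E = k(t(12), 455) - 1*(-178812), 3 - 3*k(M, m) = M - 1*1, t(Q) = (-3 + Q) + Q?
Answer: -166006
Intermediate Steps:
t(Q) = -3 + 2*Q
k(M, m) = 4/3 - M/3 (k(M, m) = 1 - (M - 1*1)/3 = 1 - (M - 1)/3 = 1 - (-1 + M)/3 = 1 + (⅓ - M/3) = 4/3 - M/3)
F = 38401/3 (F = -5 + (⅓)*14⁴ = -5 + (⅓)*38416 = -5 + 38416/3 = 38401/3 ≈ 12800.)
E = 536419/3 (E = (4/3 - (-3 + 2*12)/3) - 1*(-178812) = (4/3 - (-3 + 24)/3) + 178812 = (4/3 - ⅓*21) + 178812 = (4/3 - 7) + 178812 = -17/3 + 178812 = 536419/3 ≈ 1.7881e+5)
F - E = 38401/3 - 1*536419/3 = 38401/3 - 536419/3 = -166006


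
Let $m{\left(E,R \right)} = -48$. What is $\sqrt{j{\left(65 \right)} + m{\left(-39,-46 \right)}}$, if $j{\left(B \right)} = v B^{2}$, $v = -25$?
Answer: $i \sqrt{105673} \approx 325.07 i$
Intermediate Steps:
$j{\left(B \right)} = - 25 B^{2}$
$\sqrt{j{\left(65 \right)} + m{\left(-39,-46 \right)}} = \sqrt{- 25 \cdot 65^{2} - 48} = \sqrt{\left(-25\right) 4225 - 48} = \sqrt{-105625 - 48} = \sqrt{-105673} = i \sqrt{105673}$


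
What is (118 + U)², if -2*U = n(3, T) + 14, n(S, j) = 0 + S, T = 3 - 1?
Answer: 47961/4 ≈ 11990.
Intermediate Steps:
T = 2
n(S, j) = S
U = -17/2 (U = -(3 + 14)/2 = -½*17 = -17/2 ≈ -8.5000)
(118 + U)² = (118 - 17/2)² = (219/2)² = 47961/4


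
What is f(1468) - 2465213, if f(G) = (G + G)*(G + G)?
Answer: 6154883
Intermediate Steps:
f(G) = 4*G² (f(G) = (2*G)*(2*G) = 4*G²)
f(1468) - 2465213 = 4*1468² - 2465213 = 4*2155024 - 2465213 = 8620096 - 2465213 = 6154883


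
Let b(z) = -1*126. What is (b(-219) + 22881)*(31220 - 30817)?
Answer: 9170265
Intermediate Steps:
b(z) = -126
(b(-219) + 22881)*(31220 - 30817) = (-126 + 22881)*(31220 - 30817) = 22755*403 = 9170265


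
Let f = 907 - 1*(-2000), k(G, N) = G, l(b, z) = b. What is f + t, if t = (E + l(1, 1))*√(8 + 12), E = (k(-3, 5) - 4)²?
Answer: 2907 + 100*√5 ≈ 3130.6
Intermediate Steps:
E = 49 (E = (-3 - 4)² = (-7)² = 49)
t = 100*√5 (t = (49 + 1)*√(8 + 12) = 50*√20 = 50*(2*√5) = 100*√5 ≈ 223.61)
f = 2907 (f = 907 + 2000 = 2907)
f + t = 2907 + 100*√5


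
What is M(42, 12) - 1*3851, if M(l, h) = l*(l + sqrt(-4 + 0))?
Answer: -2087 + 84*I ≈ -2087.0 + 84.0*I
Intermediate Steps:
M(l, h) = l*(l + 2*I) (M(l, h) = l*(l + sqrt(-4)) = l*(l + 2*I))
M(42, 12) - 1*3851 = 42*(42 + 2*I) - 1*3851 = (1764 + 84*I) - 3851 = -2087 + 84*I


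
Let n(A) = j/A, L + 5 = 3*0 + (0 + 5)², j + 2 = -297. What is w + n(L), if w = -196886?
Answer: -3938019/20 ≈ -1.9690e+5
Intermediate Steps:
j = -299 (j = -2 - 297 = -299)
L = 20 (L = -5 + (3*0 + (0 + 5)²) = -5 + (0 + 5²) = -5 + (0 + 25) = -5 + 25 = 20)
n(A) = -299/A
w + n(L) = -196886 - 299/20 = -3938019/20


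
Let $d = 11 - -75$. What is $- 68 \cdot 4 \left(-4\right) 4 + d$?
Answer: $4438$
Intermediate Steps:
$d = 86$ ($d = 11 + 75 = 86$)
$- 68 \cdot 4 \left(-4\right) 4 + d = - 68 \cdot 4 \left(-4\right) 4 + 86 = - 68 \left(\left(-16\right) 4\right) + 86 = \left(-68\right) \left(-64\right) + 86 = 4352 + 86 = 4438$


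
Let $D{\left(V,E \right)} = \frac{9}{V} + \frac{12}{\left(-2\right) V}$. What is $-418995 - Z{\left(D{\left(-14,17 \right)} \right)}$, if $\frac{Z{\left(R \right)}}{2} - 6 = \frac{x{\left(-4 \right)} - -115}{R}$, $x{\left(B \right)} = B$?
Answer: $-417971$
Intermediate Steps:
$D{\left(V,E \right)} = \frac{3}{V}$ ($D{\left(V,E \right)} = \frac{9}{V} + 12 \left(- \frac{1}{2 V}\right) = \frac{9}{V} - \frac{6}{V} = \frac{3}{V}$)
$Z{\left(R \right)} = 12 + \frac{222}{R}$ ($Z{\left(R \right)} = 12 + 2 \frac{-4 - -115}{R} = 12 + 2 \frac{-4 + 115}{R} = 12 + 2 \frac{111}{R} = 12 + \frac{222}{R}$)
$-418995 - Z{\left(D{\left(-14,17 \right)} \right)} = -418995 - \left(12 + \frac{222}{3 \frac{1}{-14}}\right) = -418995 - \left(12 + \frac{222}{3 \left(- \frac{1}{14}\right)}\right) = -418995 - \left(12 + \frac{222}{- \frac{3}{14}}\right) = -418995 - \left(12 + 222 \left(- \frac{14}{3}\right)\right) = -418995 - \left(12 - 1036\right) = -418995 - -1024 = -418995 + 1024 = -417971$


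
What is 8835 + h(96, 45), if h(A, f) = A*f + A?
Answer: 13251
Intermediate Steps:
h(A, f) = A + A*f
8835 + h(96, 45) = 8835 + 96*(1 + 45) = 8835 + 96*46 = 8835 + 4416 = 13251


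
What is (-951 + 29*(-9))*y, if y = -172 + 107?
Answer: 78780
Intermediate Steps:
y = -65
(-951 + 29*(-9))*y = (-951 + 29*(-9))*(-65) = (-951 - 261)*(-65) = -1212*(-65) = 78780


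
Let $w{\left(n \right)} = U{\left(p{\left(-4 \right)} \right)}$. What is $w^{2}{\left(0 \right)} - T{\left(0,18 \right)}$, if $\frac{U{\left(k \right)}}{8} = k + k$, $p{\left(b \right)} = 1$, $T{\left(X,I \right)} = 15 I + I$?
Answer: $-32$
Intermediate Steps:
$T{\left(X,I \right)} = 16 I$
$U{\left(k \right)} = 16 k$ ($U{\left(k \right)} = 8 \left(k + k\right) = 8 \cdot 2 k = 16 k$)
$w{\left(n \right)} = 16$ ($w{\left(n \right)} = 16 \cdot 1 = 16$)
$w^{2}{\left(0 \right)} - T{\left(0,18 \right)} = 16^{2} - 16 \cdot 18 = 256 - 288 = -32$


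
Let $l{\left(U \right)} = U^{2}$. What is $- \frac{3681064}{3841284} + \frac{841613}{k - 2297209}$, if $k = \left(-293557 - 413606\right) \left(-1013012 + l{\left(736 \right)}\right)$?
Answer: $- \frac{306719192390295761}{320070129402554979} \approx -0.95829$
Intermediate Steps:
$k = 333297236508$ ($k = \left(-293557 - 413606\right) \left(-1013012 + 736^{2}\right) = - 707163 \left(-1013012 + 541696\right) = \left(-707163\right) \left(-471316\right) = 333297236508$)
$- \frac{3681064}{3841284} + \frac{841613}{k - 2297209} = - \frac{3681064}{3841284} + \frac{841613}{333297236508 - 2297209} = \left(-3681064\right) \frac{1}{3841284} + \frac{841613}{333297236508 - 2297209} = - \frac{920266}{960321} + \frac{841613}{333294939299} = - \frac{306719192390295761}{320070129402554979}$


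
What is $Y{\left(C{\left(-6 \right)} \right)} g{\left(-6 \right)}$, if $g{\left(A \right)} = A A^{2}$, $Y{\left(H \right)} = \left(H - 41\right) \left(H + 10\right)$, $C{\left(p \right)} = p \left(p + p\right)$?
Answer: $-549072$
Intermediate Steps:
$C{\left(p \right)} = 2 p^{2}$ ($C{\left(p \right)} = p 2 p = 2 p^{2}$)
$Y{\left(H \right)} = \left(-41 + H\right) \left(10 + H\right)$
$g{\left(A \right)} = A^{3}$
$Y{\left(C{\left(-6 \right)} \right)} g{\left(-6 \right)} = \left(-410 + \left(2 \left(-6\right)^{2}\right)^{2} - 31 \cdot 2 \left(-6\right)^{2}\right) \left(-6\right)^{3} = \left(-410 + \left(2 \cdot 36\right)^{2} - 31 \cdot 2 \cdot 36\right) \left(-216\right) = \left(-410 + 72^{2} - 2232\right) \left(-216\right) = \left(-410 + 5184 - 2232\right) \left(-216\right) = 2542 \left(-216\right) = -549072$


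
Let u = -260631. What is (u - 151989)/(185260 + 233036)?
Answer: -34385/34858 ≈ -0.98643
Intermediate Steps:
(u - 151989)/(185260 + 233036) = (-260631 - 151989)/(185260 + 233036) = -412620/418296 = -412620*1/418296 = -34385/34858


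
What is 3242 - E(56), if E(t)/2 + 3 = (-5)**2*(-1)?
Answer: 3298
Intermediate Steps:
E(t) = -56 (E(t) = -6 + 2*((-5)**2*(-1)) = -6 + 2*(25*(-1)) = -6 + 2*(-25) = -6 - 50 = -56)
3242 - E(56) = 3242 - 1*(-56) = 3242 + 56 = 3298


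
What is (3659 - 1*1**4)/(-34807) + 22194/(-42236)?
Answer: -463502923/735054226 ≈ -0.63057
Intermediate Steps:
(3659 - 1*1**4)/(-34807) + 22194/(-42236) = (3659 - 1*1)*(-1/34807) + 22194*(-1/42236) = (3659 - 1)*(-1/34807) - 11097/21118 = 3658*(-1/34807) - 11097/21118 = -3658/34807 - 11097/21118 = -463502923/735054226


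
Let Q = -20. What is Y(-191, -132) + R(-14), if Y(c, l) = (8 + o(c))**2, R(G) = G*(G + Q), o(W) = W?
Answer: 33965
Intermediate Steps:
R(G) = G*(-20 + G) (R(G) = G*(G - 20) = G*(-20 + G))
Y(c, l) = (8 + c)**2
Y(-191, -132) + R(-14) = (8 - 191)**2 - 14*(-20 - 14) = (-183)**2 - 14*(-34) = 33489 + 476 = 33965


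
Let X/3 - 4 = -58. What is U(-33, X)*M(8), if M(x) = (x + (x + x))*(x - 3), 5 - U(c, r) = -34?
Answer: 4680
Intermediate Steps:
X = -162 (X = 12 + 3*(-58) = 12 - 174 = -162)
U(c, r) = 39 (U(c, r) = 5 - 1*(-34) = 5 + 34 = 39)
M(x) = 3*x*(-3 + x) (M(x) = (x + 2*x)*(-3 + x) = (3*x)*(-3 + x) = 3*x*(-3 + x))
U(-33, X)*M(8) = 39*(3*8*(-3 + 8)) = 39*(3*8*5) = 39*120 = 4680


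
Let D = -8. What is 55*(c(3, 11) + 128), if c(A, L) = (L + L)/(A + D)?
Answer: 6798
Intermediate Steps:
c(A, L) = 2*L/(-8 + A) (c(A, L) = (L + L)/(A - 8) = (2*L)/(-8 + A) = 2*L/(-8 + A))
55*(c(3, 11) + 128) = 55*(2*11/(-8 + 3) + 128) = 55*(2*11/(-5) + 128) = 55*(2*11*(-⅕) + 128) = 55*(-22/5 + 128) = 55*(618/5) = 6798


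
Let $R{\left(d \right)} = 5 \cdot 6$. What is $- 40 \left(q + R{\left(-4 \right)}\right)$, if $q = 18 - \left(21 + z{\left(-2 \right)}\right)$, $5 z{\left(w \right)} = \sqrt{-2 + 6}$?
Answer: $-1064$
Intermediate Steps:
$R{\left(d \right)} = 30$
$z{\left(w \right)} = \frac{2}{5}$ ($z{\left(w \right)} = \frac{\sqrt{-2 + 6}}{5} = \frac{\sqrt{4}}{5} = \frac{1}{5} \cdot 2 = \frac{2}{5}$)
$q = - \frac{17}{5}$ ($q = 18 - \frac{107}{5} = - \frac{17}{5} \approx -3.4$)
$- 40 \left(q + R{\left(-4 \right)}\right) = - 40 \left(- \frac{17}{5} + 30\right) = \left(-40\right) \frac{133}{5} = -1064$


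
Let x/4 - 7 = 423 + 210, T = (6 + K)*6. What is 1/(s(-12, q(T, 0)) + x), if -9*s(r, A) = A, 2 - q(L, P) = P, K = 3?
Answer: 9/23038 ≈ 0.00039066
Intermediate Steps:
T = 54 (T = (6 + 3)*6 = 9*6 = 54)
q(L, P) = 2 - P
s(r, A) = -A/9
x = 2560 (x = 28 + 4*(423 + 210) = 28 + 4*633 = 28 + 2532 = 2560)
1/(s(-12, q(T, 0)) + x) = 1/(-(2 - 1*0)/9 + 2560) = 1/(-(2 + 0)/9 + 2560) = 1/(-⅑*2 + 2560) = 1/(-2/9 + 2560) = 1/(23038/9) = 9/23038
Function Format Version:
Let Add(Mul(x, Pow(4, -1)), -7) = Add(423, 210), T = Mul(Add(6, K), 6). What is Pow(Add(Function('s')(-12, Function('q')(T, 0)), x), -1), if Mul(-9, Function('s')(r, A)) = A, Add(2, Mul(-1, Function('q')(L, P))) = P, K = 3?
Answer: Rational(9, 23038) ≈ 0.00039066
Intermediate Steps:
T = 54 (T = Mul(Add(6, 3), 6) = Mul(9, 6) = 54)
Function('q')(L, P) = Add(2, Mul(-1, P))
Function('s')(r, A) = Mul(Rational(-1, 9), A)
x = 2560 (x = Add(28, Mul(4, Add(423, 210))) = Add(28, Mul(4, 633)) = Add(28, 2532) = 2560)
Pow(Add(Function('s')(-12, Function('q')(T, 0)), x), -1) = Pow(Add(Mul(Rational(-1, 9), Add(2, Mul(-1, 0))), 2560), -1) = Pow(Add(Mul(Rational(-1, 9), Add(2, 0)), 2560), -1) = Pow(Add(Mul(Rational(-1, 9), 2), 2560), -1) = Pow(Add(Rational(-2, 9), 2560), -1) = Pow(Rational(23038, 9), -1) = Rational(9, 23038)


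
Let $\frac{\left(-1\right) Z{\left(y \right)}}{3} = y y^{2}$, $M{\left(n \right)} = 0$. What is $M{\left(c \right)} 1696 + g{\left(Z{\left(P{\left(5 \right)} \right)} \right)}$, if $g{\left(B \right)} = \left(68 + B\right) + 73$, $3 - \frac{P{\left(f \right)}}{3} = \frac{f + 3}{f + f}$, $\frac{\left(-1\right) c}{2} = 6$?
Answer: $- \frac{90186}{125} \approx -721.49$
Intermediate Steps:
$c = -12$ ($c = \left(-2\right) 6 = -12$)
$P{\left(f \right)} = 9 - \frac{3 \left(3 + f\right)}{2 f}$ ($P{\left(f \right)} = 9 - 3 \frac{f + 3}{f + f} = 9 - 3 \frac{3 + f}{2 f} = 9 - \frac{3 \left(3 + f\right)}{2 f}$)
$Z{\left(y \right)} = - 3 y^{3}$ ($Z{\left(y \right)} = - 3 y y^{2} = - 3 y^{3}$)
$g{\left(B \right)} = 141 + B$
$M{\left(c \right)} 1696 + g{\left(Z{\left(P{\left(5 \right)} \right)} \right)} = 0 \cdot 1696 + \left(141 - 3 \left(\frac{3 \left(-3 + 5 \cdot 5\right)}{2 \cdot 5}\right)^{3}\right) = 0 + \left(141 - 3 \left(\frac{3}{2} \cdot \frac{1}{5} \left(-3 + 25\right)\right)^{3}\right) = 0 + \left(141 - 3 \left(\frac{3}{2} \cdot \frac{1}{5} \cdot 22\right)^{3}\right) = 0 + \left(141 - 3 \left(\frac{33}{5}\right)^{3}\right) = 0 + \left(141 - \frac{107811}{125}\right) = 0 - \frac{90186}{125} = - \frac{90186}{125}$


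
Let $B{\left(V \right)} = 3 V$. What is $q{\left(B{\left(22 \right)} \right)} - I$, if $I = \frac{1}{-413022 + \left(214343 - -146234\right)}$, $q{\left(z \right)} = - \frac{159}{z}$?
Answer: $- \frac{2779563}{1153790} \approx -2.4091$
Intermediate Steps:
$I = - \frac{1}{52445}$ ($I = \frac{1}{-413022 + \left(214343 + 146234\right)} = \frac{1}{-413022 + 360577} = \frac{1}{-52445} = - \frac{1}{52445} \approx -1.9068 \cdot 10^{-5}$)
$q{\left(B{\left(22 \right)} \right)} - I = - \frac{159}{3 \cdot 22} - - \frac{1}{52445} = - \frac{159}{66} + \frac{1}{52445} = \left(-159\right) \frac{1}{66} + \frac{1}{52445} = - \frac{53}{22} + \frac{1}{52445} = - \frac{2779563}{1153790}$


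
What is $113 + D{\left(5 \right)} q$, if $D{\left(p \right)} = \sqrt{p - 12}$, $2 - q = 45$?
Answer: $113 - 43 i \sqrt{7} \approx 113.0 - 113.77 i$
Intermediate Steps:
$q = -43$ ($q = 2 - 45 = -43$)
$D{\left(p \right)} = \sqrt{-12 + p}$
$113 + D{\left(5 \right)} q = 113 + \sqrt{-12 + 5} \left(-43\right) = 113 + \sqrt{-7} \left(-43\right) = 113 + i \sqrt{7} \left(-43\right) = 113 - 43 i \sqrt{7}$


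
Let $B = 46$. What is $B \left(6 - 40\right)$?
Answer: $-1564$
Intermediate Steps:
$B \left(6 - 40\right) = 46 \left(6 - 40\right) = 46 \left(-34\right) = -1564$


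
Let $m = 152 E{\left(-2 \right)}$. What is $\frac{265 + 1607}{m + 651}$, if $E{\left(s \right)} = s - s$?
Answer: $\frac{624}{217} \approx 2.8756$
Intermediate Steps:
$E{\left(s \right)} = 0$
$m = 0$ ($m = 152 \cdot 0 = 0$)
$\frac{265 + 1607}{m + 651} = \frac{265 + 1607}{0 + 651} = \frac{1872}{651} = 1872 \cdot \frac{1}{651} = \frac{624}{217}$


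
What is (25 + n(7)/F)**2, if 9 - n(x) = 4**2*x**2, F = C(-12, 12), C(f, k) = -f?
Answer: 225625/144 ≈ 1566.8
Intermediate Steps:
F = 12 (F = -1*(-12) = 12)
n(x) = 9 - 16*x**2 (n(x) = 9 - 4**2*x**2 = 9 - 16*x**2)
(25 + n(7)/F)**2 = (25 + (9 - 16*7**2)/12)**2 = (25 + (9 - 16*49)*(1/12))**2 = (25 + (9 - 784)*(1/12))**2 = (25 - 775*1/12)**2 = (25 - 775/12)**2 = (-475/12)**2 = 225625/144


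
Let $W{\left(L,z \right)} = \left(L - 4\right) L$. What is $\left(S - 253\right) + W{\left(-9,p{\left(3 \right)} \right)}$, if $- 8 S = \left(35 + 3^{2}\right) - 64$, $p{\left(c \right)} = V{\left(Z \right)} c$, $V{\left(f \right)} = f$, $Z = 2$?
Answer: $- \frac{267}{2} \approx -133.5$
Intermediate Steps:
$p{\left(c \right)} = 2 c$
$W{\left(L,z \right)} = L \left(-4 + L\right)$ ($W{\left(L,z \right)} = \left(-4 + L\right) L = L \left(-4 + L\right)$)
$S = \frac{5}{2}$ ($S = - \frac{\left(35 + 3^{2}\right) - 64}{8} = - \frac{\left(35 + 9\right) - 64}{8} = - \frac{44 - 64}{8} = \left(- \frac{1}{8}\right) \left(-20\right) = \frac{5}{2} \approx 2.5$)
$\left(S - 253\right) + W{\left(-9,p{\left(3 \right)} \right)} = \left(\frac{5}{2} - 253\right) - 9 \left(-4 - 9\right) = - \frac{501}{2} - -117 = - \frac{501}{2} + 117 = - \frac{267}{2}$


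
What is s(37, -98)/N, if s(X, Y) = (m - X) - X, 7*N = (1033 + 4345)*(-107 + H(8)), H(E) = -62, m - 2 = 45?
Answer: 189/908882 ≈ 0.00020795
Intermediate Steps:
m = 47 (m = 2 + 45 = 47)
N = -908882/7 (N = ((1033 + 4345)*(-107 - 62))/7 = (5378*(-169))/7 = (⅐)*(-908882) = -908882/7 ≈ -1.2984e+5)
s(X, Y) = 47 - 2*X (s(X, Y) = (47 - X) - X = 47 - 2*X)
s(37, -98)/N = (47 - 2*37)/(-908882/7) = (47 - 74)*(-7/908882) = -27*(-7/908882) = 189/908882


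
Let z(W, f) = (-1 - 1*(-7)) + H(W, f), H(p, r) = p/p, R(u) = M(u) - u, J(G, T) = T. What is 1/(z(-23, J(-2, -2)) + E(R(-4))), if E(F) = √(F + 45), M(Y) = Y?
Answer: 7/4 - 3*√5/4 ≈ 0.072949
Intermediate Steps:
R(u) = 0 (R(u) = u - u = 0)
E(F) = √(45 + F)
H(p, r) = 1
z(W, f) = 7 (z(W, f) = (-1 - 1*(-7)) + 1 = (-1 + 7) + 1 = 6 + 1 = 7)
1/(z(-23, J(-2, -2)) + E(R(-4))) = 1/(7 + √(45 + 0)) = 1/(7 + √45) = 1/(7 + 3*√5)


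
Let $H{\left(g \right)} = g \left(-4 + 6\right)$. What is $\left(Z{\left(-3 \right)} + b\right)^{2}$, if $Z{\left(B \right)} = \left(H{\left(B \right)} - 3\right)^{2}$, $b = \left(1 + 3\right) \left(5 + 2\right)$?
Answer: $11881$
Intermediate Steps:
$H{\left(g \right)} = 2 g$ ($H{\left(g \right)} = g 2 = 2 g$)
$b = 28$ ($b = 4 \cdot 7 = 28$)
$Z{\left(B \right)} = \left(-3 + 2 B\right)^{2}$ ($Z{\left(B \right)} = \left(2 B - 3\right)^{2} = \left(-3 + 2 B\right)^{2}$)
$\left(Z{\left(-3 \right)} + b\right)^{2} = \left(\left(-3 + 2 \left(-3\right)\right)^{2} + 28\right)^{2} = \left(\left(-3 - 6\right)^{2} + 28\right)^{2} = \left(\left(-9\right)^{2} + 28\right)^{2} = \left(81 + 28\right)^{2} = 109^{2} = 11881$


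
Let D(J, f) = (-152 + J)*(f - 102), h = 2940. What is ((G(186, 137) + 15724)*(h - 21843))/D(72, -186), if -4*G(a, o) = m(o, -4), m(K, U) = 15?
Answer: -396213181/30720 ≈ -12898.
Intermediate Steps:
G(a, o) = -15/4 (G(a, o) = -¼*15 = -15/4)
D(J, f) = (-152 + J)*(-102 + f)
((G(186, 137) + 15724)*(h - 21843))/D(72, -186) = ((-15/4 + 15724)*(2940 - 21843))/(15504 - 152*(-186) - 102*72 + 72*(-186)) = ((62881/4)*(-18903))/(15504 + 28272 - 7344 - 13392) = -1188639543/4/23040 = -1188639543/4*1/23040 = -396213181/30720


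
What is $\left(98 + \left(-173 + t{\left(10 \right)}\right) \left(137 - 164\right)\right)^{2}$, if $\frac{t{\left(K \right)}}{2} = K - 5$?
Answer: $20241001$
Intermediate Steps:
$t{\left(K \right)} = -10 + 2 K$ ($t{\left(K \right)} = 2 \left(K - 5\right) = 2 \left(-5 + K\right) = -10 + 2 K$)
$\left(98 + \left(-173 + t{\left(10 \right)}\right) \left(137 - 164\right)\right)^{2} = \left(98 + \left(-173 + \left(-10 + 2 \cdot 10\right)\right) \left(137 - 164\right)\right)^{2} = \left(98 + \left(-173 + \left(-10 + 20\right)\right) \left(-27\right)\right)^{2} = \left(98 + \left(-173 + 10\right) \left(-27\right)\right)^{2} = \left(98 - -4401\right)^{2} = \left(98 + 4401\right)^{2} = 4499^{2} = 20241001$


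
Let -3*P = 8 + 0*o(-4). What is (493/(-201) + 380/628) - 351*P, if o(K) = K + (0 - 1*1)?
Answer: 29479046/31557 ≈ 934.15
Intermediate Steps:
o(K) = -1 + K (o(K) = K + (0 - 1) = K - 1 = -1 + K)
P = -8/3 (P = -(8 + 0*(-1 - 4))/3 = -(8 + 0*(-5))/3 = -(8 + 0)/3 = -⅓*8 = -8/3 ≈ -2.6667)
(493/(-201) + 380/628) - 351*P = (493/(-201) + 380/628) - 351*(-8/3) = (493*(-1/201) + 380*(1/628)) + 936 = (-493/201 + 95/157) + 936 = -58306/31557 + 936 = 29479046/31557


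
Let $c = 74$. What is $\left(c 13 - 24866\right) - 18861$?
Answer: $-42765$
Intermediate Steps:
$\left(c 13 - 24866\right) - 18861 = \left(74 \cdot 13 - 24866\right) - 18861 = \left(962 - 24866\right) - 18861 = -23904 - 18861 = -42765$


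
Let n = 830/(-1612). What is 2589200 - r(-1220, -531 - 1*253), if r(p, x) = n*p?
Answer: 1043194450/403 ≈ 2.5886e+6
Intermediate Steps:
n = -415/806 (n = 830*(-1/1612) = -415/806 ≈ -0.51489)
r(p, x) = -415*p/806
2589200 - r(-1220, -531 - 1*253) = 2589200 - (-415)*(-1220)/806 = 2589200 - 1*253150/403 = 2589200 - 253150/403 = 1043194450/403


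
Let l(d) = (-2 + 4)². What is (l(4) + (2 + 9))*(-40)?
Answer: -600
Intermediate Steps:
l(d) = 4 (l(d) = 2² = 4)
(l(4) + (2 + 9))*(-40) = (4 + (2 + 9))*(-40) = (4 + 11)*(-40) = 15*(-40) = -600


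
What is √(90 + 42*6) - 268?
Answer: -268 + 3*√38 ≈ -249.51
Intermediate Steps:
√(90 + 42*6) - 268 = √(90 + 252) - 268 = √342 - 268 = 3*√38 - 268 = -268 + 3*√38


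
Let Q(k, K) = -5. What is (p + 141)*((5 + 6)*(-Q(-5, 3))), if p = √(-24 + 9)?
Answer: 7755 + 55*I*√15 ≈ 7755.0 + 213.01*I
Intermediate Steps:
p = I*√15 (p = √(-15) = I*√15 ≈ 3.873*I)
(p + 141)*((5 + 6)*(-Q(-5, 3))) = (I*√15 + 141)*((5 + 6)*(-1*(-5))) = (141 + I*√15)*(11*5) = (141 + I*√15)*55 = 7755 + 55*I*√15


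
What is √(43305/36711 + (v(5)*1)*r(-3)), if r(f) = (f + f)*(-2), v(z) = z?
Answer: √9161291235/12237 ≈ 7.8217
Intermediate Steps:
r(f) = -4*f (r(f) = (2*f)*(-2) = -4*f)
√(43305/36711 + (v(5)*1)*r(-3)) = √(43305/36711 + (5*1)*(-4*(-3))) = √(43305*(1/36711) + 5*12) = √(14435/12237 + 60) = √(748655/12237) = √9161291235/12237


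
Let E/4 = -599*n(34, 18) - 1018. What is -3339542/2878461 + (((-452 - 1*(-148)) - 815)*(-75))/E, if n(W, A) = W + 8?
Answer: -591238244993/301386380544 ≈ -1.9617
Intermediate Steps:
n(W, A) = 8 + W
E = -104704 (E = 4*(-599*(8 + 34) - 1018) = 4*(-599*42 - 1018) = 4*(-25158 - 1018) = 4*(-26176) = -104704)
-3339542/2878461 + (((-452 - 1*(-148)) - 815)*(-75))/E = -3339542/2878461 + (((-452 - 1*(-148)) - 815)*(-75))/(-104704) = -3339542*1/2878461 + (((-452 + 148) - 815)*(-75))*(-1/104704) = -3339542/2878461 + ((-304 - 815)*(-75))*(-1/104704) = -3339542/2878461 - 1119*(-75)*(-1/104704) = -3339542/2878461 + 83925*(-1/104704) = -3339542/2878461 - 83925/104704 = -591238244993/301386380544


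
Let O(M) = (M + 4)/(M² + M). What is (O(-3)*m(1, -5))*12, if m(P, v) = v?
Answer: -10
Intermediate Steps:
O(M) = (4 + M)/(M + M²)
(O(-3)*m(1, -5))*12 = (((4 - 3)/((-3)*(1 - 3)))*(-5))*12 = (-⅓*1/(-2)*(-5))*12 = (-⅓*(-½)*1*(-5))*12 = ((⅙)*(-5))*12 = -⅚*12 = -10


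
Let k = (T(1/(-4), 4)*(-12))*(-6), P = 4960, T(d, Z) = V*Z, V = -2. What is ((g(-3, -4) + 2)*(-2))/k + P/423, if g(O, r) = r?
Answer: 79313/6768 ≈ 11.719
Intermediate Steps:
T(d, Z) = -2*Z
k = -576 (k = (-2*4*(-12))*(-6) = -8*(-12)*(-6) = 96*(-6) = -576)
((g(-3, -4) + 2)*(-2))/k + P/423 = ((-4 + 2)*(-2))/(-576) + 4960/423 = -2*(-2)*(-1/576) + 4960*(1/423) = 4*(-1/576) + 4960/423 = -1/144 + 4960/423 = 79313/6768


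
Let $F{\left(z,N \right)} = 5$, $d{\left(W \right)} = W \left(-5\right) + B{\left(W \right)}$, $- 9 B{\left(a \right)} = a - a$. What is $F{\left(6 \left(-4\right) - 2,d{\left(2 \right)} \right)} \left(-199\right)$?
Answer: $-995$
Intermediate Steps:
$B{\left(a \right)} = 0$ ($B{\left(a \right)} = - \frac{a - a}{9} = \left(- \frac{1}{9}\right) 0 = 0$)
$d{\left(W \right)} = - 5 W$ ($d{\left(W \right)} = W \left(-5\right) + 0 = - 5 W + 0 = - 5 W$)
$F{\left(6 \left(-4\right) - 2,d{\left(2 \right)} \right)} \left(-199\right) = 5 \left(-199\right) = -995$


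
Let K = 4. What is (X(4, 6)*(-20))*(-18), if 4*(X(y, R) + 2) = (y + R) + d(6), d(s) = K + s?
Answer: 1080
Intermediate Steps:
d(s) = 4 + s
X(y, R) = ½ + R/4 + y/4 (X(y, R) = -2 + ((y + R) + (4 + 6))/4 = -2 + ((R + y) + 10)/4 = -2 + (10 + R + y)/4 = -2 + (5/2 + R/4 + y/4) = ½ + R/4 + y/4)
(X(4, 6)*(-20))*(-18) = ((½ + (¼)*6 + (¼)*4)*(-20))*(-18) = ((½ + 3/2 + 1)*(-20))*(-18) = (3*(-20))*(-18) = -60*(-18) = 1080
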